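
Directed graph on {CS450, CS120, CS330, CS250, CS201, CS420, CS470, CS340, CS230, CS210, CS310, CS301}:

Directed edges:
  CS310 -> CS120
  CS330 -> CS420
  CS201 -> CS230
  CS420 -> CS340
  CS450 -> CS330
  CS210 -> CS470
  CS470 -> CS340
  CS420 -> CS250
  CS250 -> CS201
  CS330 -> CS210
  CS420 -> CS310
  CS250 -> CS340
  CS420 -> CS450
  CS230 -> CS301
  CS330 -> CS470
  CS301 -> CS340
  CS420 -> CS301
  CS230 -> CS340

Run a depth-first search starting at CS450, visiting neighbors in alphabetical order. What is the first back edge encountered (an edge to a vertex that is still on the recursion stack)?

DFS from CS450 (visiting neighbors in alphabetical order); mark gray on enter, black on exit:
CS450 gray
  CS330 gray
    CS210 gray
      CS470 gray
        CS340 gray
        CS340 black
      CS470 black
    CS210 black
    CS420 gray
      CS250 gray
        CS201 gray
          CS230 gray
            CS301 gray
              CS301→CS340: CS340 black — skip
            CS301 black
            CS230→CS340: CS340 black — skip
          CS230 black
        CS201 black
        CS250→CS340: CS340 black — skip
      CS250 black
      CS420→CS301: CS301 black — skip
      CS310 gray
        CS120 gray
        CS120 black
      CS310 black
      CS420→CS340: CS340 black — skip
      CS420→CS450: CS450 is gray → back edge
First back edge: CS420 → CS450.

CS420->CS450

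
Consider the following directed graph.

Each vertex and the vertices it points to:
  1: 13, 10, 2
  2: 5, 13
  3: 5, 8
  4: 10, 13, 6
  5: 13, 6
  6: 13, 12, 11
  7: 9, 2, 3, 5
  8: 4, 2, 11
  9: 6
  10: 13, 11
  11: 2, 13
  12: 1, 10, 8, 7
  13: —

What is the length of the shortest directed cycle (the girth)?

For each vertex v, BFS finds the shortest path from v back to v.
The shortest such closed walk is 12 → 8 → 4 → 6 → 12, length 4.

4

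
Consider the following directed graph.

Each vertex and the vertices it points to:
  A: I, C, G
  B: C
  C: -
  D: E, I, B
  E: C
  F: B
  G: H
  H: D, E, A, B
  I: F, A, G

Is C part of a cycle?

C lies on a cycle iff there is a path from C back to itself.
Exploring from C, it never reaches itself; equivalently, its strongly connected component is a singleton.

No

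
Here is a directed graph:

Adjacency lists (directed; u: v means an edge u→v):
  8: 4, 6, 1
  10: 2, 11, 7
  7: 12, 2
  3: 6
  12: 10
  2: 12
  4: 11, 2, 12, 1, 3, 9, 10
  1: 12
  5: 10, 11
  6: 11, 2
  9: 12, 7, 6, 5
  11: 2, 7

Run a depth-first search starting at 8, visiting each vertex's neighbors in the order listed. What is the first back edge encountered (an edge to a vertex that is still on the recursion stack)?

10->2

DFS from 8 (visiting each vertex's neighbors in the order listed); mark gray on enter, black on exit:
8 gray
  4 gray
    11 gray
      2 gray
        12 gray
          10 gray
            10→2: 2 is gray → back edge
First back edge: 10 → 2.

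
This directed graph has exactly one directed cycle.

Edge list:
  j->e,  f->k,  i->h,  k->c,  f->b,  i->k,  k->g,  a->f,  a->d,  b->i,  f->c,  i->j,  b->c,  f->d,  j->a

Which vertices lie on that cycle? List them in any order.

DFS with gray/black marking from i:
i gray
  k gray
    g gray
    g black
    c gray
    c black
  k black
  h gray
  h black
  j gray
    e gray
    e black
    a gray
      f gray
        f→c: c black — skip
        b gray
          b→c: c black — skip
          b→i: i is gray → back edge
Back edge closes the cycle i → j → a → f → b → i; its vertices are {a, b, f, i, j}.

a, b, f, i, j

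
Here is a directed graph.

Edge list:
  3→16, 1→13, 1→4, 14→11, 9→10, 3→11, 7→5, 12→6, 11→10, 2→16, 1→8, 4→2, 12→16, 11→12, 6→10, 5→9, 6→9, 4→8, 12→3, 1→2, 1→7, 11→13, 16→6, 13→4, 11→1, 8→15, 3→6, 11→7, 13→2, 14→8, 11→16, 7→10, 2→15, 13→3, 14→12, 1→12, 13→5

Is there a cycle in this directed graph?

Yes

DFS with white/gray/black marking, starting from 1:
1 gray
  13 gray
    5 gray
      9 gray
        10 gray
        10 black
      9 black
    5 black
    4 gray
      8 gray
        15 gray
        15 black
      8 black
      2 gray
        16 gray
          6 gray
            6→9: 9 black — skip
            6→10: 10 black — skip
          6 black
        16 black
        2→15: 15 black — skip
      2 black
    4 black
    13→2: 2 black — skip
    3 gray
      3→16: 16 black — skip
      11 gray
        11→1: 1 is gray → back edge
Back edge found, so a cycle exists: 1 → 13 → 3 → 11 → 1.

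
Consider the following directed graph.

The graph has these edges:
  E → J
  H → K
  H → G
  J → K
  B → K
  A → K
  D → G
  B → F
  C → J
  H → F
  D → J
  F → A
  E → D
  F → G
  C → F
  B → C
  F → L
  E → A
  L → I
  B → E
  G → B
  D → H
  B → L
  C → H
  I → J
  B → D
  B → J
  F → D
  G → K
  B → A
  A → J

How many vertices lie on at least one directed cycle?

A vertex is on a directed cycle iff it belongs to a strongly connected component of size ≥ 2 (or has a self-loop).
The vertices on cycles are {B, C, D, E, F, G, H} — 7 in total.

7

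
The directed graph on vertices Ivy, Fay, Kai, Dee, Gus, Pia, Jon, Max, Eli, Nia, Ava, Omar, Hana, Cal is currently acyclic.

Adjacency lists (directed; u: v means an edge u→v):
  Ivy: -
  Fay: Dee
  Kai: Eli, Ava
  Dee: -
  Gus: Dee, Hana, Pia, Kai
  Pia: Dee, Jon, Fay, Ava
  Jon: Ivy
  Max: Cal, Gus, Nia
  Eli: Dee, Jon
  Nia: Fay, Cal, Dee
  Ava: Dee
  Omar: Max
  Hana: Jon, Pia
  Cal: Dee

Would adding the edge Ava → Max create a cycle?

Adding Ava→Max creates a cycle iff Max can already reach Ava.
Path from Max: Max → Gus → Kai → Ava.
So Max → … → Ava → Max is a cycle.

Yes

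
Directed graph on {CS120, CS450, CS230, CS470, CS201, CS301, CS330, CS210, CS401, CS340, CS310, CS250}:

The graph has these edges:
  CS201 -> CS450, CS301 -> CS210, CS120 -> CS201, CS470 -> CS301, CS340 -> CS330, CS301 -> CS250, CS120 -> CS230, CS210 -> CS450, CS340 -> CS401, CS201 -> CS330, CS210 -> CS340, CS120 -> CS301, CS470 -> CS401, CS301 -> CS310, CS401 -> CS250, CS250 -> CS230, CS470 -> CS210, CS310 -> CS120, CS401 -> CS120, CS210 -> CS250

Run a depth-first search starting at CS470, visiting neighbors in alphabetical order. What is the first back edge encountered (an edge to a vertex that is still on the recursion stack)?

DFS from CS470 (visiting neighbors in alphabetical order); mark gray on enter, black on exit:
CS470 gray
  CS210 gray
    CS250 gray
      CS230 gray
      CS230 black
    CS250 black
    CS340 gray
      CS330 gray
      CS330 black
      CS401 gray
        CS120 gray
          CS201 gray
            CS201→CS330: CS330 black — skip
            CS450 gray
            CS450 black
          CS201 black
          CS120→CS230: CS230 black — skip
          CS301 gray
            CS301→CS210: CS210 is gray → back edge
First back edge: CS301 → CS210.

CS301->CS210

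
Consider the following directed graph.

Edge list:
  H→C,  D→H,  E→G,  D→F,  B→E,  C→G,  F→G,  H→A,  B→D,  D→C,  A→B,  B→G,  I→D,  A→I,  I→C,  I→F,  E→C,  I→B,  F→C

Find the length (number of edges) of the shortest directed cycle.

For each vertex v, BFS finds the shortest path from v back to v.
The shortest such closed walk is A → B → D → H → A, length 4.

4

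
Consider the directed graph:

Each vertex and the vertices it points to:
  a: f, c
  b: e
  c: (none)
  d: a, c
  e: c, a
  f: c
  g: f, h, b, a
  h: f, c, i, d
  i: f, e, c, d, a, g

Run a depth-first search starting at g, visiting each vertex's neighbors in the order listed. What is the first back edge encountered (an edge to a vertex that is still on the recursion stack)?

i->g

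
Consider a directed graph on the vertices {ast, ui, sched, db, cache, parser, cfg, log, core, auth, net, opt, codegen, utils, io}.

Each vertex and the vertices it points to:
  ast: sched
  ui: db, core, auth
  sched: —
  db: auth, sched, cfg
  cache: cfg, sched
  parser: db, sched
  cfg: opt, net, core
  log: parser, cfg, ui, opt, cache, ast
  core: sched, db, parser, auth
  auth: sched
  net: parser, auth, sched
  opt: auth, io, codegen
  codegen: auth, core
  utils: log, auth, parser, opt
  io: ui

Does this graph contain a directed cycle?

DFS with white/gray/black marking, starting from ast:
ast gray
  sched gray
  sched black
ast black
ui gray
  db gray
    auth gray
      auth→sched: sched black — skip
    auth black
    db→sched: sched black — skip
    cfg gray
      opt gray
        opt→auth: auth black — skip
        io gray
          io→ui: ui is gray → back edge
Back edge found, so a cycle exists: ui → db → cfg → opt → io → ui.

Yes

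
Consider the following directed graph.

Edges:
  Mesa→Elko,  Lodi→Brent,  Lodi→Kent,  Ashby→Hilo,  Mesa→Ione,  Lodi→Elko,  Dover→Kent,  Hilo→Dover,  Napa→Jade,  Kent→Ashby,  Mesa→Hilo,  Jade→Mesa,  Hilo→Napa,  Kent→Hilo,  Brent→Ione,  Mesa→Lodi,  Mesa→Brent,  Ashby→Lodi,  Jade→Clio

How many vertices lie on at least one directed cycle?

8

A vertex is on a directed cycle iff it belongs to a strongly connected component of size ≥ 2 (or has a self-loop).
The vertices on cycles are {Hilo, Jade, Kent, Lodi, Mesa, Napa, Ashby, Dover} — 8 in total.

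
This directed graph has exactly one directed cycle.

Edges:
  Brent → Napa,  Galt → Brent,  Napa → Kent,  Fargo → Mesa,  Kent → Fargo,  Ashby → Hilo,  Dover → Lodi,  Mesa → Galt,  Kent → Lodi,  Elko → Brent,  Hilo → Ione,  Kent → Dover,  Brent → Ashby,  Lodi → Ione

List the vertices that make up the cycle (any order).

Galt, Kent, Mesa, Napa, Brent, Fargo

DFS with gray/black marking from Brent:
Brent gray
  Napa gray
    Kent gray
      Lodi gray
        Ione gray
        Ione black
      Lodi black
      Dover gray
        Dover→Lodi: Lodi black — skip
      Dover black
      Fargo gray
        Mesa gray
          Galt gray
            Galt→Brent: Brent is gray → back edge
Back edge closes the cycle Brent → Napa → Kent → Fargo → Mesa → Galt → Brent; its vertices are {Galt, Kent, Mesa, Napa, Brent, Fargo}.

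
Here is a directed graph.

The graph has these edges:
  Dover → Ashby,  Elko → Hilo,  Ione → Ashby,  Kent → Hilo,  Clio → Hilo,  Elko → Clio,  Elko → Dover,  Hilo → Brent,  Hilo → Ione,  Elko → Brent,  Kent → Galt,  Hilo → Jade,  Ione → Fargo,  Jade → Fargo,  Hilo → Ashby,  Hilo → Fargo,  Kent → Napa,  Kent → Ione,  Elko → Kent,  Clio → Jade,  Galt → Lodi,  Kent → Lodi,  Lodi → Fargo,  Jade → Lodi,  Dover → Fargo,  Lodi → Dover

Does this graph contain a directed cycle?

No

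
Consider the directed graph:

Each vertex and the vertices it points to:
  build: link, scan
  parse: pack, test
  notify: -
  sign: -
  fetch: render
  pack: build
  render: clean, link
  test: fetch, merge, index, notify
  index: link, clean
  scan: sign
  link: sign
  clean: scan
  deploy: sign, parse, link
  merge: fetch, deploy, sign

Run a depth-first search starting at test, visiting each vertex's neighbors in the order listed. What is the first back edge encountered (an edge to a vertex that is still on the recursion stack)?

DFS from test (visiting each vertex's neighbors in the order listed); mark gray on enter, black on exit:
test gray
  fetch gray
    render gray
      clean gray
        scan gray
          sign gray
          sign black
        scan black
      clean black
      link gray
        link→sign: sign black — skip
      link black
    render black
  fetch black
  merge gray
    merge→fetch: fetch black — skip
    deploy gray
      deploy→sign: sign black — skip
      parse gray
        pack gray
          build gray
            build→link: link black — skip
            build→scan: scan black — skip
          build black
        pack black
        parse→test: test is gray → back edge
First back edge: parse → test.

parse->test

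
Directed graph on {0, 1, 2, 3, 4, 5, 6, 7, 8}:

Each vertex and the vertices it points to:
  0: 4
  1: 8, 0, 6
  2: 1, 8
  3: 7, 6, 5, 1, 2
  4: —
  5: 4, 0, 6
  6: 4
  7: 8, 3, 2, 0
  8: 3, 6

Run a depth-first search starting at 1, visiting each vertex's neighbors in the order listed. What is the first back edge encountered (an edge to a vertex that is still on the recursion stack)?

7→8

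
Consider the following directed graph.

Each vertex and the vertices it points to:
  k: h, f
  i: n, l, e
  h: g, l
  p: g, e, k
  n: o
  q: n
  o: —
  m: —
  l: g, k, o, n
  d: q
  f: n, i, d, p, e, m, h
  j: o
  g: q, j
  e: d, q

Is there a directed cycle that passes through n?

No

n lies on a cycle iff there is a path from n back to itself.
Exploring from n, it never reaches itself; equivalently, its strongly connected component is a singleton.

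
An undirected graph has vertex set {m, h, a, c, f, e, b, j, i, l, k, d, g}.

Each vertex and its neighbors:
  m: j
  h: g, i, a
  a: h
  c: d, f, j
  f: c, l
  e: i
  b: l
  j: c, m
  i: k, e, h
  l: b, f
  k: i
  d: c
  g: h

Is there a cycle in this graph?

DFS, tracking each vertex's parent; an edge to a visited non-parent vertex closes a cycle.
Start from b:
visit b (parent –)
  visit l (parent b)
    l–b: parent, skip
    visit f (parent l)
      visit c (parent f)
        visit d (parent c)
          d–c: parent, skip
        c–f: parent, skip
        visit j (parent c)
          j–c: parent, skip
          visit m (parent j)
            m–j: parent, skip
      f–l: parent, skip
visit h (parent –)
  visit g (parent h)
    g–h: parent, skip
  visit i (parent h)
    visit k (parent i)
      k–i: parent, skip
    visit e (parent i)
      e–i: parent, skip
    i–h: parent, skip
  visit a (parent h)
    a–h: parent, skip
No non-parent visited neighbor found — the graph is a forest.

No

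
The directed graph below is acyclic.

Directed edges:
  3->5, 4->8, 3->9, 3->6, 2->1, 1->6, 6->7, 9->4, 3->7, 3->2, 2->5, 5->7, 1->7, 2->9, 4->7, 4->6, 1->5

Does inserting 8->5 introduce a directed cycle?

No

Adding 8→5 creates a cycle iff 5 can already reach 8.
Explore from 5: no path reaches 8. The graph stays acyclic.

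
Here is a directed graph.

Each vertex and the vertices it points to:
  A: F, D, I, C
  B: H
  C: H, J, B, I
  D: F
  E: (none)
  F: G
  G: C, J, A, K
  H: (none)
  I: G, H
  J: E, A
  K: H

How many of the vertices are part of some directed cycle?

7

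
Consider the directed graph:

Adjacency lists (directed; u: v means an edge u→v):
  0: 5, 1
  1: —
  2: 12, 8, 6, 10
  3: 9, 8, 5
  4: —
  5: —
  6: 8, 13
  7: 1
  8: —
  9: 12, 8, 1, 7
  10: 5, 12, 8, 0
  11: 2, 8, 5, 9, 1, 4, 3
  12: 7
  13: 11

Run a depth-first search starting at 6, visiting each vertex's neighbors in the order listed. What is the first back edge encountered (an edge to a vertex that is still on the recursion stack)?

DFS from 6 (visiting each vertex's neighbors in the order listed); mark gray on enter, black on exit:
6 gray
  8 gray
  8 black
  13 gray
    11 gray
      2 gray
        12 gray
          7 gray
            1 gray
            1 black
          7 black
        12 black
        2→8: 8 black — skip
        2→6: 6 is gray → back edge
First back edge: 2 → 6.

2->6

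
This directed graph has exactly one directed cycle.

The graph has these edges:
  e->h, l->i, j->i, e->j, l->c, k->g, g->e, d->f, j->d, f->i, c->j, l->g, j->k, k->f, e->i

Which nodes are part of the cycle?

e, g, j, k

DFS with gray/black marking from g:
g gray
  e gray
    j gray
      i gray
      i black
      k gray
        f gray
          f→i: i black — skip
        f black
        k→g: g is gray → back edge
Back edge closes the cycle g → e → j → k → g; its vertices are {e, g, j, k}.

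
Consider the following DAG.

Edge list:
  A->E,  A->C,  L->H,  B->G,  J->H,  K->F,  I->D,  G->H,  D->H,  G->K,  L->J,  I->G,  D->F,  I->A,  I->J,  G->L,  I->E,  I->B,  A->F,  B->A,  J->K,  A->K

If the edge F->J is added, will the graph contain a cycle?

Adding F→J creates a cycle iff J can already reach F.
Path from J: J → K → F.
So J → … → F → J is a cycle.

Yes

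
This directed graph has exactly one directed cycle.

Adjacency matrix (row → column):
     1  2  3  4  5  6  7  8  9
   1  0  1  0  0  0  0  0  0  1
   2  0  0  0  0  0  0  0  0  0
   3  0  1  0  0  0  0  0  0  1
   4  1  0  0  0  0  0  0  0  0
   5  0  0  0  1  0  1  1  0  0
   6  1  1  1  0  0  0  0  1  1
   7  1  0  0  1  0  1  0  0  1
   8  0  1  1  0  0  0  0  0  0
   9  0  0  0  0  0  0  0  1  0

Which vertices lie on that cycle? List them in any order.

DFS with gray/black marking from 8:
8 gray
  3 gray
    9 gray
      9→8: 8 is gray → back edge
Back edge closes the cycle 8 → 3 → 9 → 8; its vertices are {3, 8, 9}.

3, 8, 9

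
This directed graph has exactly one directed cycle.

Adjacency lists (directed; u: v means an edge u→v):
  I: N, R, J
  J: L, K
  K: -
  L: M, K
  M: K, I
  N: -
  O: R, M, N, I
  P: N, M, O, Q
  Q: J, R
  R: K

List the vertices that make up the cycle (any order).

I, J, L, M

DFS with gray/black marking from I:
I gray
  N gray
  N black
  R gray
    K gray
    K black
  R black
  J gray
    L gray
      M gray
        M→K: K black — skip
        M→I: I is gray → back edge
Back edge closes the cycle I → J → L → M → I; its vertices are {I, J, L, M}.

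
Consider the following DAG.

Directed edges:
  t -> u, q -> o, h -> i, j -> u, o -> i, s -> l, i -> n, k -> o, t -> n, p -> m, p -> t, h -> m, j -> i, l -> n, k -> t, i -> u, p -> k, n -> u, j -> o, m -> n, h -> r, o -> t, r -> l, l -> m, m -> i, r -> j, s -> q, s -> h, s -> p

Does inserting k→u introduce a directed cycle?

No

Adding k→u creates a cycle iff u can already reach k.
Explore from u: no path reaches k. The graph stays acyclic.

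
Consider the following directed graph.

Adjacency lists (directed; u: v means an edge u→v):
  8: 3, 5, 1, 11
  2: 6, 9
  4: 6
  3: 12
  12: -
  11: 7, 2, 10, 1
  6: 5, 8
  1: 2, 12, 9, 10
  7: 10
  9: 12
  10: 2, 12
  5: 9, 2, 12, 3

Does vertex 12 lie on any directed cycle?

12 lies on a cycle iff there is a path from 12 back to itself.
Exploring from 12, it never reaches itself; equivalently, its strongly connected component is a singleton.

No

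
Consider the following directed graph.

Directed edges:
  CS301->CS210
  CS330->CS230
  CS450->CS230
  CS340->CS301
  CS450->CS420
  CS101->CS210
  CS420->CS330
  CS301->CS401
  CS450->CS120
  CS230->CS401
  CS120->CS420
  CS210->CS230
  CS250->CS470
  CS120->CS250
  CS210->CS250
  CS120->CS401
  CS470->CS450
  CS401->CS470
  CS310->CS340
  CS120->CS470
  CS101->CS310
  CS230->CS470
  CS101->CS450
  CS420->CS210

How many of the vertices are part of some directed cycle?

A vertex is on a directed cycle iff it belongs to a strongly connected component of size ≥ 2 (or has a self-loop).
The vertices on cycles are {CS120, CS210, CS230, CS250, CS330, CS401, CS420, CS450, CS470} — 9 in total.

9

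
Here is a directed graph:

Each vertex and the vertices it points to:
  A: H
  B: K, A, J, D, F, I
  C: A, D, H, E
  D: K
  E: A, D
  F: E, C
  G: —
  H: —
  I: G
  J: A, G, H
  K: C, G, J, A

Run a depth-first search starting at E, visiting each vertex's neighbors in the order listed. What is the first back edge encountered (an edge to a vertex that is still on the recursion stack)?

C→D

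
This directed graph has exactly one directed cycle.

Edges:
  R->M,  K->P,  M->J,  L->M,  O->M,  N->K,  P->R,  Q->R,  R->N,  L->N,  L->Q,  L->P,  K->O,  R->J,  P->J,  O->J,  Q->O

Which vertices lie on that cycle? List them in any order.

DFS with gray/black marking from N:
N gray
  K gray
    P gray
      J gray
      J black
      R gray
        R→J: J black — skip
        R→N: N is gray → back edge
Back edge closes the cycle N → K → P → R → N; its vertices are {K, N, P, R}.

K, N, P, R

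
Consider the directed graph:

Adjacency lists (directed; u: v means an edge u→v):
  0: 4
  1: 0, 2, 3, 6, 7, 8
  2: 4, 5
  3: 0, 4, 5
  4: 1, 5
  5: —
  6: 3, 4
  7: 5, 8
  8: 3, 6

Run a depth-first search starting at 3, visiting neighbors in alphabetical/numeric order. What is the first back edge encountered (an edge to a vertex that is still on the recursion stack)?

1→0

DFS from 3 (visiting neighbors in alphabetical/numeric order); mark gray on enter, black on exit:
3 gray
  0 gray
    4 gray
      1 gray
        1→0: 0 is gray → back edge
First back edge: 1 → 0.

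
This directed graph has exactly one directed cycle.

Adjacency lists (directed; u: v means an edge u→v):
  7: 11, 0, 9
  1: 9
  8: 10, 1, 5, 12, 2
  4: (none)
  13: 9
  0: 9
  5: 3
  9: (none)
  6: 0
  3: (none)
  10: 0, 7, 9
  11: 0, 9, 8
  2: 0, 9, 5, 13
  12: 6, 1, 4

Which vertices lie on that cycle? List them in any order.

7, 8, 10, 11

DFS with gray/black marking from 8:
8 gray
  10 gray
    0 gray
      9 gray
      9 black
    0 black
    7 gray
      11 gray
        11→0: 0 black — skip
        11→9: 9 black — skip
        11→8: 8 is gray → back edge
Back edge closes the cycle 8 → 10 → 7 → 11 → 8; its vertices are {7, 8, 10, 11}.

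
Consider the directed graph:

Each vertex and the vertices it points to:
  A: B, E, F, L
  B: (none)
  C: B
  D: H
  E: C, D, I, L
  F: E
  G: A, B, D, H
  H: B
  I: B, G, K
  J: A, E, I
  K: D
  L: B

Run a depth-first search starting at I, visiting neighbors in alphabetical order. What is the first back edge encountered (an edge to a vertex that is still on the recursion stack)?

DFS from I (visiting neighbors in alphabetical order); mark gray on enter, black on exit:
I gray
  B gray
  B black
  G gray
    A gray
      A→B: B black — skip
      E gray
        C gray
          C→B: B black — skip
        C black
        D gray
          H gray
            H→B: B black — skip
          H black
        D black
        E→I: I is gray → back edge
First back edge: E → I.

E→I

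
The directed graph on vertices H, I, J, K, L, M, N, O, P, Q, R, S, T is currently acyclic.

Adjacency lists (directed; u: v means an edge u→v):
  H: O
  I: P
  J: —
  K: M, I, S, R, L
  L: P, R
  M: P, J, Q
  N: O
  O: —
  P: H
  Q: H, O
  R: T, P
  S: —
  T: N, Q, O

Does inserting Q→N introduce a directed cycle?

Adding Q→N creates a cycle iff N can already reach Q.
Explore from N: no path reaches Q. The graph stays acyclic.

No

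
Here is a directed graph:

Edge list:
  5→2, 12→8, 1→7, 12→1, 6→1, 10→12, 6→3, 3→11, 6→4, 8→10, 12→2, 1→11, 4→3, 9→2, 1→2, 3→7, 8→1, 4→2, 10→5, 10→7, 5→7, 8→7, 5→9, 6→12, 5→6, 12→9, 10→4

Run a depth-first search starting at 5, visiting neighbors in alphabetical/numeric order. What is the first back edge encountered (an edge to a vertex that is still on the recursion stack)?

10→5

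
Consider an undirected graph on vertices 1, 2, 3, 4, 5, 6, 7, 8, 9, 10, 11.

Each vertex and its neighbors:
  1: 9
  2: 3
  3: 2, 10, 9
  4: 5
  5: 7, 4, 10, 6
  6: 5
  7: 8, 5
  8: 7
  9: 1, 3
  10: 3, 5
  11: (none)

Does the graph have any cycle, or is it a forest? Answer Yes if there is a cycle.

DFS, tracking each vertex's parent; an edge to a visited non-parent vertex closes a cycle.
Start from 3:
visit 3 (parent –)
  visit 2 (parent 3)
    2–3: parent, skip
  visit 10 (parent 3)
    10–3: parent, skip
    visit 5 (parent 10)
      visit 7 (parent 5)
        visit 8 (parent 7)
          8–7: parent, skip
        7–5: parent, skip
      visit 4 (parent 5)
        4–5: parent, skip
      5–10: parent, skip
      visit 6 (parent 5)
        6–5: parent, skip
  visit 9 (parent 3)
    visit 1 (parent 9)
      1–9: parent, skip
    9–3: parent, skip
visit 11 (parent –)
No non-parent visited neighbor found — the graph is a forest.

No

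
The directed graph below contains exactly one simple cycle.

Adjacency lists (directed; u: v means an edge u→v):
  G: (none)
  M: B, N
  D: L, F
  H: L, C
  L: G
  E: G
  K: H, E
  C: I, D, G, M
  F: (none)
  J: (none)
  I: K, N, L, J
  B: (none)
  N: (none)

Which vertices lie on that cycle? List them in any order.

C, H, I, K

DFS with gray/black marking from C:
C gray
  I gray
    K gray
      H gray
        L gray
          G gray
          G black
        L black
        H→C: C is gray → back edge
Back edge closes the cycle C → I → K → H → C; its vertices are {C, H, I, K}.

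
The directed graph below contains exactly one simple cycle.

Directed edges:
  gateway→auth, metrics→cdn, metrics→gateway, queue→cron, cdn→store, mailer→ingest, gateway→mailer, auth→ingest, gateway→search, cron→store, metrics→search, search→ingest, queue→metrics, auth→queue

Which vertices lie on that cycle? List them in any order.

auth, queue, gateway, metrics

DFS with gray/black marking from queue:
queue gray
  metrics gray
    cdn gray
      store gray
      store black
    cdn black
    gateway gray
      auth gray
        auth→queue: queue is gray → back edge
Back edge closes the cycle queue → metrics → gateway → auth → queue; its vertices are {auth, queue, gateway, metrics}.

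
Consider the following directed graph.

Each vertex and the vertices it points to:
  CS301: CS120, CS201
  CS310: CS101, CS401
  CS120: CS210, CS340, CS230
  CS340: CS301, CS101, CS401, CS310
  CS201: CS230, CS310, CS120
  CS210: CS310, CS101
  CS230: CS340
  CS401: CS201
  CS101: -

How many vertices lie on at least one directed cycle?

8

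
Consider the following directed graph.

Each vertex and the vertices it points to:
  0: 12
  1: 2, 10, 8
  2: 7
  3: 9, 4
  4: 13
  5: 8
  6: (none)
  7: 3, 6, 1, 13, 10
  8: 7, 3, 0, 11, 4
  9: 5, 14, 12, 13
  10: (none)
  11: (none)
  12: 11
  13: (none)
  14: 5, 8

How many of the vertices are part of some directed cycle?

A vertex is on a directed cycle iff it belongs to a strongly connected component of size ≥ 2 (or has a self-loop).
The vertices on cycles are {1, 2, 3, 5, 7, 8, 9, 14} — 8 in total.

8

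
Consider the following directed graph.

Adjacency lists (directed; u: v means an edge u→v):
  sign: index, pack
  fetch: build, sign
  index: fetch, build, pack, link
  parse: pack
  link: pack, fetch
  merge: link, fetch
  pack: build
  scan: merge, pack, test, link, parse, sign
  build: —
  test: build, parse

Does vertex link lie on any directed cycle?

Yes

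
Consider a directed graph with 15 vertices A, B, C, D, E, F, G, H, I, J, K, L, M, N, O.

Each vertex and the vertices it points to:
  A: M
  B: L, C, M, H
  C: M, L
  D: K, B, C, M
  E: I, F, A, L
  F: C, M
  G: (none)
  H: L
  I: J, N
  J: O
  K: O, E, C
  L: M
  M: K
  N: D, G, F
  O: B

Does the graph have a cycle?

DFS with white/gray/black marking, starting from E:
E gray
  I gray
    J gray
      O gray
        B gray
          L gray
            M gray
              K gray
                K→O: O is gray → back edge
Back edge found, so a cycle exists: O → B → L → M → K → O.

Yes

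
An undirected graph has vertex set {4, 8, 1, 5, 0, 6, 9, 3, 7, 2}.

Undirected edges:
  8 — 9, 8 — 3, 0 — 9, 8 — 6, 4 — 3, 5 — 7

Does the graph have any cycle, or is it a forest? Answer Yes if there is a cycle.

DFS, tracking each vertex's parent; an edge to a visited non-parent vertex closes a cycle.
Start from 4:
visit 4 (parent –)
  visit 3 (parent 4)
    visit 8 (parent 3)
      8–3: parent, skip
      visit 6 (parent 8)
        6–8: parent, skip
      visit 9 (parent 8)
        9–8: parent, skip
        visit 0 (parent 9)
          0–9: parent, skip
    3–4: parent, skip
visit 1 (parent –)
visit 5 (parent –)
  visit 7 (parent 5)
    7–5: parent, skip
visit 2 (parent –)
No non-parent visited neighbor found — the graph is a forest.

No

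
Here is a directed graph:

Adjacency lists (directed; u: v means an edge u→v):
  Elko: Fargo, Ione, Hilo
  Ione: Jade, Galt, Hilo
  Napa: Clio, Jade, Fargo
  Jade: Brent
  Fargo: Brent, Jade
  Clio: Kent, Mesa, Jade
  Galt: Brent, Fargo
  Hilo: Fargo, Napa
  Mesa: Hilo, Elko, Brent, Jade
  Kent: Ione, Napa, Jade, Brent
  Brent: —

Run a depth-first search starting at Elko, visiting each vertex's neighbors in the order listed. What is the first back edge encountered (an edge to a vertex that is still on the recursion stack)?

Kent→Ione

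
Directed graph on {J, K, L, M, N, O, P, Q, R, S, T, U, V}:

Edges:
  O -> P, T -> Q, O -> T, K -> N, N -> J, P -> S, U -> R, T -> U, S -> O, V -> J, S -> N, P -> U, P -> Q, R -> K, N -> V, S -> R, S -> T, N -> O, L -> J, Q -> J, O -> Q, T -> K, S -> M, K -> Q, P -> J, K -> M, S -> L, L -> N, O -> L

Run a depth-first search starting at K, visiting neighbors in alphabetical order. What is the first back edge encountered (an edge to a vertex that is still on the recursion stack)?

DFS from K (visiting neighbors in alphabetical order); mark gray on enter, black on exit:
K gray
  M gray
  M black
  N gray
    J gray
    J black
    O gray
      L gray
        L→J: J black — skip
        L→N: N is gray → back edge
First back edge: L → N.

L→N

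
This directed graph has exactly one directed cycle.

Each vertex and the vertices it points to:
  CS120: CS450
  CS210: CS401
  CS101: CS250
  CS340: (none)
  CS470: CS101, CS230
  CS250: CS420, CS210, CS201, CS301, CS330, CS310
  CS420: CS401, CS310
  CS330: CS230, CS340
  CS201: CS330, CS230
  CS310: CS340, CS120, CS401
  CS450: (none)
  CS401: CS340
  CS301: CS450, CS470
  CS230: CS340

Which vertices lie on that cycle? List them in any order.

CS101, CS250, CS301, CS470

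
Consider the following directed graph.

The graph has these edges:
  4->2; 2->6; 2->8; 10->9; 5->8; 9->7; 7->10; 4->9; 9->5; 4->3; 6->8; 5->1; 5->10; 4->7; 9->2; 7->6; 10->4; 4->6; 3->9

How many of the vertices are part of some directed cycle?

6

A vertex is on a directed cycle iff it belongs to a strongly connected component of size ≥ 2 (or has a self-loop).
The vertices on cycles are {3, 4, 5, 7, 9, 10} — 6 in total.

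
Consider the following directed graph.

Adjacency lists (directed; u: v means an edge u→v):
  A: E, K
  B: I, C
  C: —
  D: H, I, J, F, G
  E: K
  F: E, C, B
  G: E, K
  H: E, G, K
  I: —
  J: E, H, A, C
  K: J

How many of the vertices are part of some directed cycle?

A vertex is on a directed cycle iff it belongs to a strongly connected component of size ≥ 2 (or has a self-loop).
The vertices on cycles are {A, E, G, H, J, K} — 6 in total.

6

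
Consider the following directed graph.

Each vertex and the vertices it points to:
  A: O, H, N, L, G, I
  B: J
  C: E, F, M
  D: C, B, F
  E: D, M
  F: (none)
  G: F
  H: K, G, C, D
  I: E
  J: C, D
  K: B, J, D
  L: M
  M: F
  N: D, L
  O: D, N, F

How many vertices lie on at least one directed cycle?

5

A vertex is on a directed cycle iff it belongs to a strongly connected component of size ≥ 2 (or has a self-loop).
The vertices on cycles are {B, C, D, E, J} — 5 in total.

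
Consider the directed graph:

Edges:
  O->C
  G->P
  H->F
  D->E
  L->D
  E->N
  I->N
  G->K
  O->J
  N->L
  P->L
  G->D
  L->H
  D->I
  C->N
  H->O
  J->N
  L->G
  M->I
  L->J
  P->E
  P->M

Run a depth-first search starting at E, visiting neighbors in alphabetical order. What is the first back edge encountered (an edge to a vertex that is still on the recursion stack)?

DFS from E (visiting neighbors in alphabetical order); mark gray on enter, black on exit:
E gray
  N gray
    L gray
      D gray
        D→E: E is gray → back edge
First back edge: D → E.

D→E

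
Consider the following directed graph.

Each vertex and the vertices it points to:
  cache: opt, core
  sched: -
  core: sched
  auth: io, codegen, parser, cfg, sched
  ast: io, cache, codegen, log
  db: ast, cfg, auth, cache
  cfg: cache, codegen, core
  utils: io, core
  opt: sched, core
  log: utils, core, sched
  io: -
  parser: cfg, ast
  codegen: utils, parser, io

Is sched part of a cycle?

sched lies on a cycle iff there is a path from sched back to itself.
Exploring from sched, it never reaches itself; equivalently, its strongly connected component is a singleton.

No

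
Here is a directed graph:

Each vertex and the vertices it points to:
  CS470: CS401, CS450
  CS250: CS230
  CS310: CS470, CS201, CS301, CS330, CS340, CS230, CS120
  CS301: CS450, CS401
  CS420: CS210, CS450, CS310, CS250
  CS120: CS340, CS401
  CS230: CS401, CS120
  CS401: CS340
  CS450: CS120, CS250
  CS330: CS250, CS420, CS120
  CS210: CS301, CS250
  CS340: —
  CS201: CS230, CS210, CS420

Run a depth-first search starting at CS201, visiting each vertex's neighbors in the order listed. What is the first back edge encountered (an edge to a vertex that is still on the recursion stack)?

DFS from CS201 (visiting each vertex's neighbors in the order listed); mark gray on enter, black on exit:
CS201 gray
  CS230 gray
    CS401 gray
      CS340 gray
      CS340 black
    CS401 black
    CS120 gray
      CS120→CS340: CS340 black — skip
      CS120→CS401: CS401 black — skip
    CS120 black
  CS230 black
  CS210 gray
    CS301 gray
      CS450 gray
        CS450→CS120: CS120 black — skip
        CS250 gray
          CS250→CS230: CS230 black — skip
        CS250 black
      CS450 black
      CS301→CS401: CS401 black — skip
    CS301 black
    CS210→CS250: CS250 black — skip
  CS210 black
  CS420 gray
    CS420→CS210: CS210 black — skip
    CS420→CS450: CS450 black — skip
    CS310 gray
      CS470 gray
        CS470→CS401: CS401 black — skip
        CS470→CS450: CS450 black — skip
      CS470 black
      CS310→CS201: CS201 is gray → back edge
First back edge: CS310 → CS201.

CS310->CS201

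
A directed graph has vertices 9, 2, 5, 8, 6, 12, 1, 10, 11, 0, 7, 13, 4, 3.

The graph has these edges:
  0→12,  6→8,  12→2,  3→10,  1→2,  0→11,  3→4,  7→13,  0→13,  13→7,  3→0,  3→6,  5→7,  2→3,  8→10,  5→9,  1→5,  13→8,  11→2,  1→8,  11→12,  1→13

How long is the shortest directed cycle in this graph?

For each vertex v, BFS finds the shortest path from v back to v.
The shortest such closed walk is 13 → 7 → 13, length 2.

2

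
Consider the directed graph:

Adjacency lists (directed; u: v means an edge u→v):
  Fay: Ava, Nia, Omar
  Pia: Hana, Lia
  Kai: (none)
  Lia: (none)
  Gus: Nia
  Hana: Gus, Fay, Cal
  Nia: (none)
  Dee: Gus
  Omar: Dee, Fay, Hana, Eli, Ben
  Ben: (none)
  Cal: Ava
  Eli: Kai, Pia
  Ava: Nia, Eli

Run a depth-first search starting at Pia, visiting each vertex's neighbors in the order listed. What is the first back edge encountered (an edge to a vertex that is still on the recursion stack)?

DFS from Pia (visiting each vertex's neighbors in the order listed); mark gray on enter, black on exit:
Pia gray
  Hana gray
    Gus gray
      Nia gray
      Nia black
    Gus black
    Fay gray
      Ava gray
        Ava→Nia: Nia black — skip
        Eli gray
          Kai gray
          Kai black
          Eli→Pia: Pia is gray → back edge
First back edge: Eli → Pia.

Eli→Pia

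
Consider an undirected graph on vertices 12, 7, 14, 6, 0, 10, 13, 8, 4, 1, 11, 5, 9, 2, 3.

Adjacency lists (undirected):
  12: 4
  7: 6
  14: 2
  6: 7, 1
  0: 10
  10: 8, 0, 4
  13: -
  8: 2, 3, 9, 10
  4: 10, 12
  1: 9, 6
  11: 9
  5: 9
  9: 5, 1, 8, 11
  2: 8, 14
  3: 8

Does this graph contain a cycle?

DFS, tracking each vertex's parent; an edge to a visited non-parent vertex closes a cycle.
Start from 11:
visit 11 (parent –)
  visit 9 (parent 11)
    visit 5 (parent 9)
      5–9: parent, skip
    visit 1 (parent 9)
      1–9: parent, skip
      visit 6 (parent 1)
        visit 7 (parent 6)
          7–6: parent, skip
        6–1: parent, skip
    visit 8 (parent 9)
      visit 2 (parent 8)
        2–8: parent, skip
        visit 14 (parent 2)
          14–2: parent, skip
      visit 3 (parent 8)
        3–8: parent, skip
      8–9: parent, skip
      visit 10 (parent 8)
        10–8: parent, skip
        visit 0 (parent 10)
          0–10: parent, skip
        visit 4 (parent 10)
          4–10: parent, skip
          visit 12 (parent 4)
            12–4: parent, skip
    9–11: parent, skip
visit 13 (parent –)
No non-parent visited neighbor found — the graph is a forest.

No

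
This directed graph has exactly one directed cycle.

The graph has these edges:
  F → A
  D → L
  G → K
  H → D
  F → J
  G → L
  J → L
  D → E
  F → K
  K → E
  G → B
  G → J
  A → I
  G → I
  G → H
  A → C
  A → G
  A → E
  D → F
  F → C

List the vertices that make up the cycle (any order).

DFS with gray/black marking from F:
F gray
  A gray
    E gray
    E black
    I gray
    I black
    C gray
    C black
    G gray
      J gray
        L gray
        L black
      J black
      H gray
        D gray
          D→F: F is gray → back edge
Back edge closes the cycle F → A → G → H → D → F; its vertices are {A, D, F, G, H}.

A, D, F, G, H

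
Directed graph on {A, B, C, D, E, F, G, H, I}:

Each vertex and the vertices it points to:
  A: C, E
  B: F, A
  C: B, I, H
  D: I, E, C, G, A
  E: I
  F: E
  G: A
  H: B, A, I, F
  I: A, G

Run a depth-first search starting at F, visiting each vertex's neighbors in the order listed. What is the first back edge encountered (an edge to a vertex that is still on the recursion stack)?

DFS from F (visiting each vertex's neighbors in the order listed); mark gray on enter, black on exit:
F gray
  E gray
    I gray
      A gray
        C gray
          B gray
            B→F: F is gray → back edge
First back edge: B → F.

B→F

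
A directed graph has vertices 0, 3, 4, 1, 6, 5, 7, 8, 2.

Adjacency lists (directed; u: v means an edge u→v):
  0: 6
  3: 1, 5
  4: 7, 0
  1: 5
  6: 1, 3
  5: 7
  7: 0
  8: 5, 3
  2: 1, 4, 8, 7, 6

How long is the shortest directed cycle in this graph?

5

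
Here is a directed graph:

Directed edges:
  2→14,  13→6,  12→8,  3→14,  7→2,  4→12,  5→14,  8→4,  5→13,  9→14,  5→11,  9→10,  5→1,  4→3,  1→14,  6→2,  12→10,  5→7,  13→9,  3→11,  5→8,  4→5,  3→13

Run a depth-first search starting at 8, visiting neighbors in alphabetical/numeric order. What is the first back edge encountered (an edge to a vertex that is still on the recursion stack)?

DFS from 8 (visiting neighbors in alphabetical/numeric order); mark gray on enter, black on exit:
8 gray
  4 gray
    3 gray
      11 gray
      11 black
      13 gray
        6 gray
          2 gray
            14 gray
            14 black
          2 black
        6 black
        9 gray
          10 gray
          10 black
          9→14: 14 black — skip
        9 black
      13 black
      3→14: 14 black — skip
    3 black
    5 gray
      1 gray
        1→14: 14 black — skip
      1 black
      7 gray
        7→2: 2 black — skip
      7 black
      5→8: 8 is gray → back edge
First back edge: 5 → 8.

5->8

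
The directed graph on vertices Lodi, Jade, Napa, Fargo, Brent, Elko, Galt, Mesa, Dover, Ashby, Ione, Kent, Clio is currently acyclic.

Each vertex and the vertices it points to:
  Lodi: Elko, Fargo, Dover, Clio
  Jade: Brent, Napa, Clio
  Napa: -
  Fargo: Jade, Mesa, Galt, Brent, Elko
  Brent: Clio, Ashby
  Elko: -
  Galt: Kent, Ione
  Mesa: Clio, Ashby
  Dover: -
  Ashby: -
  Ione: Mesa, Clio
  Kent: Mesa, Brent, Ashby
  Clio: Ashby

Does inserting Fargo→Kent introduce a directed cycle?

No

Adding Fargo→Kent creates a cycle iff Kent can already reach Fargo.
Explore from Kent: no path reaches Fargo. The graph stays acyclic.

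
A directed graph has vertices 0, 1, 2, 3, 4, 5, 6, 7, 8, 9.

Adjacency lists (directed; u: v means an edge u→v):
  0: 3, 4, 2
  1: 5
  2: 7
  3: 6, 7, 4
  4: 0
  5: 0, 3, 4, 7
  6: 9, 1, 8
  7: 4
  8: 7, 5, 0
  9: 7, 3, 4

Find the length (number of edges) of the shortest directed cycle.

2

For each vertex v, BFS finds the shortest path from v back to v.
The shortest such closed walk is 0 → 4 → 0, length 2.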